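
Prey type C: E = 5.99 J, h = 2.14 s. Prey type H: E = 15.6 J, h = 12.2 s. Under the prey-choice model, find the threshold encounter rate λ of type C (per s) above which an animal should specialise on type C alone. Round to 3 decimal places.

Drop type H once their profitability E₂/h₂ falls below the rate achievable on type C alone: E₂/h₂ = λE₁/(1 + λh₁).
Solve for λ: λE₁h₂ = E₂(1 + λh₁) → λ(E₁h₂ − E₂h₁) = E₂ → λ = E₂/(E₁h₂ − E₂h₁).
λ = 15.6/(5.99×12.2 − 15.6×2.14) = 15.6/39.69 = 0.393 per s.

0.393 per s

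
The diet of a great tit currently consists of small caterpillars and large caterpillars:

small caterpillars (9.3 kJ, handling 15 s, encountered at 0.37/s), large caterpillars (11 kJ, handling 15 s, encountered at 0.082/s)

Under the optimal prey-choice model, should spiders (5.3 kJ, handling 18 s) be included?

No

Current rate: (0.37×9.3 + 0.082×11)/(1 + 0.37×15 + 0.082×15) = 0.5582 kJ/s.
Profitability of spiders: 5.3/18 = 0.2944 kJ/s.
Since 0.2944 < R, time spent handling spiders is better spent searching.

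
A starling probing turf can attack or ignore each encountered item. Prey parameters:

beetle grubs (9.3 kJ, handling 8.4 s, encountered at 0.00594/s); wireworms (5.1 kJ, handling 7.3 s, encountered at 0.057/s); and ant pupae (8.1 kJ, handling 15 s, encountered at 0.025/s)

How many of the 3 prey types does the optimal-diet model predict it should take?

E/h in descending order: beetle grubs 1.11, wireworms 0.699, ant pupae 0.54 kJ/s. The optimal diet is the largest prefix of this list for which every included type satisfies E_i/h_i > R on the types above it.
Rate on top 1: 0.05262. wireworms: 0.699 > 0.05262 → include.
Rate on top 2: 0.236. ant pupae: 0.54 > 0.236 → include.
Optimal diet: beetle grubs, wireworms, ant pupae — 3 of 3 types.

3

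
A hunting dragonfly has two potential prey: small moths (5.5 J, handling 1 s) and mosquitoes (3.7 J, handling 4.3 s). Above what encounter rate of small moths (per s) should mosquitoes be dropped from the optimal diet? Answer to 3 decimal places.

0.185 per s

Drop mosquitoes once their profitability E₂/h₂ falls below the rate achievable on small moths alone: E₂/h₂ = λE₁/(1 + λh₁).
Solve for λ: λE₁h₂ = E₂(1 + λh₁) → λ(E₁h₂ − E₂h₁) = E₂ → λ = E₂/(E₁h₂ − E₂h₁).
λ = 3.7/(5.5×4.3 − 3.7×1) = 3.7/19.95 = 0.1855 per s.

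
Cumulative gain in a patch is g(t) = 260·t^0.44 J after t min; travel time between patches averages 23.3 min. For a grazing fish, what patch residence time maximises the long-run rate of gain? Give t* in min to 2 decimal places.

Maximise g(t)/(T+t): set derivative to zero → g'(t)(T+t) = g(t).
g'(t) = 0.44·260·t^-0.56. Setting 0.44·260·t^-0.56 = 260·t^0.44/(23.3+t) gives 0.44(23.3+t) = t, so 0.56·t = 0.44×23.3.
t* = 0.44×23.3/0.56 = 18.31 min.

18.31 min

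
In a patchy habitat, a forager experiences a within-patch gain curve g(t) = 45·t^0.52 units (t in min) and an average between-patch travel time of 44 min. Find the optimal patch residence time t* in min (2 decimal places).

Optimal t* satisfies g'(t*) = g(t*)/(T + t*).
g'(t) = 0.52·45·t^-0.48. Setting 0.52·45·t^-0.48 = 45·t^0.52/(44+t) gives 0.52(44+t) = t, so 0.48·t = 0.52×44.
t* = 0.52×44/0.48 = 47.67 min.

47.67 min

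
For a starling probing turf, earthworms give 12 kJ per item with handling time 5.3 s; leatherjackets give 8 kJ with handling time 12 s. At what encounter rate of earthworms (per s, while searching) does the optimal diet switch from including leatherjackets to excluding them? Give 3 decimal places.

Drop leatherjackets once their profitability E₂/h₂ falls below the rate achievable on earthworms alone: E₂/h₂ = λE₁/(1 + λh₁).
Solve for λ: λE₁h₂ = E₂(1 + λh₁) → λ(E₁h₂ − E₂h₁) = E₂ → λ = E₂/(E₁h₂ − E₂h₁).
λ = 8/(12×12 − 8×5.3) = 8/101.6 = 0.07874 per s.

0.079 per s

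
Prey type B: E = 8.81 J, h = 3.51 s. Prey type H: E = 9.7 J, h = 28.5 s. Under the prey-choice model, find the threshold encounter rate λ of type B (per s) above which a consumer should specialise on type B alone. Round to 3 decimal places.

0.045 per s

Drop type H once their profitability E₂/h₂ falls below the rate achievable on type B alone: E₂/h₂ = λE₁/(1 + λh₁).
Solve for λ: λE₁h₂ = E₂(1 + λh₁) → λ(E₁h₂ − E₂h₁) = E₂ → λ = E₂/(E₁h₂ − E₂h₁).
λ = 9.7/(8.81×28.5 − 9.7×3.51) = 9.7/217 = 0.04469 per s.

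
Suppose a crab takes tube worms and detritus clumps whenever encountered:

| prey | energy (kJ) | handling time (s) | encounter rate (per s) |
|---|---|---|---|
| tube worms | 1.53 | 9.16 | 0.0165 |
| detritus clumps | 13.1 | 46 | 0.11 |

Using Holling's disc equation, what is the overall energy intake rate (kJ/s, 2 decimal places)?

R = Σλ_iE_i / (1 + Σλ_ih_i)
Numerator: 0.0165×1.53 + 0.11×13.1 = 1.466
Denominator: 1 + 0.0165×9.16 + 0.11×46 = 6.211
R = 1.466/6.211 = 0.2361 kJ/s

0.24 kJ/s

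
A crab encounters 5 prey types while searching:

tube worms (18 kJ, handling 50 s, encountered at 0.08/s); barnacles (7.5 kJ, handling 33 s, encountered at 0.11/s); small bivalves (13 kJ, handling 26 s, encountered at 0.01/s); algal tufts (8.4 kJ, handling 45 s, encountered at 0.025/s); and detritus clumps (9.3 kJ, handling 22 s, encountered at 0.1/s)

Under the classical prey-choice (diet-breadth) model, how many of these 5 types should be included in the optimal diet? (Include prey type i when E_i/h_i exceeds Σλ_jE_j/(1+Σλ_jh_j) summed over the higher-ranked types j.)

3

Profitabilities (E/h, kJ/s): small bivalves 0.5, detritus clumps 0.423, tube worms 0.36, barnacles 0.227, algal tufts 0.187. Add prey in this order while the next type's profitability exceeds the intake rate on those already taken.
Rate on top 1: 0.1032. detritus clumps: 0.423 > 0.1032 → include.
Rate on top 2: 0.3064. tube worms: 0.36 > 0.3064 → include.
Rate on top 3: 0.3351. barnacles: 0.227 < 0.3351 → exclude; stop.
Optimal diet: small bivalves, detritus clumps, tube worms — 3 of 5 types.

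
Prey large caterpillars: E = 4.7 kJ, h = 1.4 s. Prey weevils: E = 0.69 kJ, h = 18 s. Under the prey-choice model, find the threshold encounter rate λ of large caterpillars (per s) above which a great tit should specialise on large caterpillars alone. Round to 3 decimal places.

0.008 per s

Drop weevils once their profitability E₂/h₂ falls below the rate achievable on large caterpillars alone: E₂/h₂ = λE₁/(1 + λh₁).
Solve for λ: λE₁h₂ = E₂(1 + λh₁) → λ(E₁h₂ − E₂h₁) = E₂ → λ = E₂/(E₁h₂ − E₂h₁).
λ = 0.69/(4.7×18 − 0.69×1.4) = 0.69/83.63 = 0.00825 per s.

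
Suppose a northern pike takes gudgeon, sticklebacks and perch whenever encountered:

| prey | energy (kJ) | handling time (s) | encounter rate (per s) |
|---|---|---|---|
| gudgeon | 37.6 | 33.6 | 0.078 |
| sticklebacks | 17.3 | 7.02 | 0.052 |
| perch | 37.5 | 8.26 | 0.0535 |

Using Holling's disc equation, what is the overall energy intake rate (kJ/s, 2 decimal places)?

R = Σλ_iE_i / (1 + Σλ_ih_i)
Numerator: 0.078×37.6 + 0.052×17.3 + 0.0535×37.5 = 5.839
Denominator: 1 + 0.078×33.6 + 0.052×7.02 + 0.0535×8.26 = 4.428
R = 5.839/4.428 = 1.319 kJ/s

1.32 kJ/s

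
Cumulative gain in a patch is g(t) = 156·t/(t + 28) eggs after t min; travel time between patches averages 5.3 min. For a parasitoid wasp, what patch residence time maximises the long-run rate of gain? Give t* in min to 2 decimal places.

Optimal t* satisfies g'(t*) = g(t*)/(T + t*).
g'(t) = 156·28/(t + 28)². Setting 156·28/(t+28)² = 156t/[(t+28)(5.3+t)] gives 28(5.3+t) = t(t+28), so t² = 28×5.3 = 148.4.
t* = √148.4 = 12.18 min.

12.18 min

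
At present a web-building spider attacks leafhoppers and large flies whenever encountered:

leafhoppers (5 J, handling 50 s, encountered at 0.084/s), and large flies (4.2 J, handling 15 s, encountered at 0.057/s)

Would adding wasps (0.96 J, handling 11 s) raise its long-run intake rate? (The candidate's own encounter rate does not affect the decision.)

No

Intake rate on the current diet: R = (0.084×5 + 0.057×4.2) / (1 + 0.084×50 + 0.057×15) = 0.6594/6.055 = 0.1089 J/s.
wasps: E/h = 0.96/11 = 0.08727 J/s.
0.08727 < 0.1089, so adding wasps would lower the average — exclude it.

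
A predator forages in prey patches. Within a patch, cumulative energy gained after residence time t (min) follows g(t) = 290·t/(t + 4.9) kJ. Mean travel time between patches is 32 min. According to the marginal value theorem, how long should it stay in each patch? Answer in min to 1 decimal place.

12.5 min

Optimal t* satisfies g'(t*) = g(t*)/(T + t*).
g'(t) = 290·4.9/(t + 4.9)². Setting 290·4.9/(t+4.9)² = 290t/[(t+4.9)(32+t)] gives 4.9(32+t) = t(t+4.9), so t² = 4.9×32 = 156.8.
t* = √156.8 = 12.52 min.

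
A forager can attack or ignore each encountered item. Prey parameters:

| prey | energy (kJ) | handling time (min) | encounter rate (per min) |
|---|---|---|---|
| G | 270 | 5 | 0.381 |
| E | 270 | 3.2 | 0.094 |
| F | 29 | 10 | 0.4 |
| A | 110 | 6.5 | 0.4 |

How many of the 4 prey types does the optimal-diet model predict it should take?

E/h in descending order: E 84.4, G 54, A 16.9, F 2.9 kJ/min. The optimal diet is the largest prefix of this list for which every included type satisfies E_i/h_i > R on the types above it.
Rate on top 1: 19.51. G: 54 > 19.51 → include.
Rate on top 2: 40.01. A: 16.9 < 40.01 → exclude; stop.
Optimal diet: E, G — 2 of 4 types.

2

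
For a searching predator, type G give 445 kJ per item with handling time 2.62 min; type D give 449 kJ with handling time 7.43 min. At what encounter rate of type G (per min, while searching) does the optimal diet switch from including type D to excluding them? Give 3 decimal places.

0.211 per min

The zero-one rule: include type D iff E₂/h₂ > λE₁/(1+λh₁). Equality gives the switch point.
λE₁h₂ = E₂ + λE₂h₁ ⇒ λ = E₂/(E₁h₂ − E₂h₁) = 449/(3306 − 1176) = 0.2108 per min.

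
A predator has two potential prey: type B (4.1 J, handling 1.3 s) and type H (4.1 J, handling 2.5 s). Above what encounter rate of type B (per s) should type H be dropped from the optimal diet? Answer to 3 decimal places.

0.833 per s

Drop type H once their profitability E₂/h₂ falls below the rate achievable on type B alone: E₂/h₂ = λE₁/(1 + λh₁).
Solve for λ: λE₁h₂ = E₂(1 + λh₁) → λ(E₁h₂ − E₂h₁) = E₂ → λ = E₂/(E₁h₂ − E₂h₁).
λ = 4.1/(4.1×2.5 − 4.1×1.3) = 4.1/4.92 = 0.8333 per s.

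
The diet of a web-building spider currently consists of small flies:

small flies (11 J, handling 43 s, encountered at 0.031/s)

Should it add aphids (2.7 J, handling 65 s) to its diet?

Current rate: (0.031×11)/(1 + 0.031×43) = 0.1462 J/s.
aphids: E/h = 2.7/65 = 0.04154 J/s.
Since 0.04154 < R, time spent handling aphids is better spent searching.

No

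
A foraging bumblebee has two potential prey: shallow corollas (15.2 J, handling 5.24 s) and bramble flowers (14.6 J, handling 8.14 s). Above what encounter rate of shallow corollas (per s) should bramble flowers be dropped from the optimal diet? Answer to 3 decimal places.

0.309 per s

Drop bramble flowers once their profitability E₂/h₂ falls below the rate achievable on shallow corollas alone: E₂/h₂ = λE₁/(1 + λh₁).
Solve for λ: λE₁h₂ = E₂(1 + λh₁) → λ(E₁h₂ − E₂h₁) = E₂ → λ = E₂/(E₁h₂ − E₂h₁).
λ = 14.6/(15.2×8.14 − 14.6×5.24) = 14.6/47.22 = 0.3092 per s.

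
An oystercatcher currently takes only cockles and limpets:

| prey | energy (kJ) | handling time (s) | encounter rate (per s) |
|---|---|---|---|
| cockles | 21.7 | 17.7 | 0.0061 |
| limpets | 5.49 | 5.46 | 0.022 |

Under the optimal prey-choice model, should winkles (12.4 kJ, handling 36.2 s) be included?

Current rate: (0.0061×21.7 + 0.022×5.49)/(1 + 0.0061×17.7 + 0.022×5.46) = 0.2061 kJ/s.
Profitability of winkles: 12.4/36.2 = 0.3425 kJ/s.
Since 0.3425 > R, including winkles increases the long-run rate.

Yes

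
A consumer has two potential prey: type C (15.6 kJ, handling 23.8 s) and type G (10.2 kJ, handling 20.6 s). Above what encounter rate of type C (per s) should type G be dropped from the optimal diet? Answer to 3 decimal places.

At the threshold, the rate on type C alone equals the profitability of type G: λ·15.6/(1 + λ·23.8) = 10.2/20.6 = 0.4951.
Rearranging, λ(15.6 − 0.4951×23.8) = 0.4951, so λ = 0.4951/3.816 = 0.1298 per s.

0.130 per s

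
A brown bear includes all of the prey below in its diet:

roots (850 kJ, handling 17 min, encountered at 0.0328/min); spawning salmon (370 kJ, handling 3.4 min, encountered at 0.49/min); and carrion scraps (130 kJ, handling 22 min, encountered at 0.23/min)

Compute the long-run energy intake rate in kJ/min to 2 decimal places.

Energy encountered per unit search time: 0.0328×850 + 0.49×370 + 0.23×130 = 239.1 kJ/min.
Handling time per unit search time: 0.0328×17 + 0.49×3.4 + 0.23×22 = 7.284.
Rate = 239.1/(1 + 7.284) = 28.86 kJ/min.

28.86 kJ/min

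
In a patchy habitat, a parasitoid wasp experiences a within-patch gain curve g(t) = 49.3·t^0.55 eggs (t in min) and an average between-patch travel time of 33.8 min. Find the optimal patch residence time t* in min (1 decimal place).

By the marginal value theorem, leave when the instantaneous gain rate g'(t) equals the habitat-wide average g(t)/(T + t).
g'(t) = 0.55·49.3·t^-0.45. Setting 0.55·49.3·t^-0.45 = 49.3·t^0.55/(33.8+t) gives 0.55(33.8+t) = t, so 0.45·t = 0.55×33.8.
t* = 0.55×33.8/0.45 = 41.31 min.

41.3 min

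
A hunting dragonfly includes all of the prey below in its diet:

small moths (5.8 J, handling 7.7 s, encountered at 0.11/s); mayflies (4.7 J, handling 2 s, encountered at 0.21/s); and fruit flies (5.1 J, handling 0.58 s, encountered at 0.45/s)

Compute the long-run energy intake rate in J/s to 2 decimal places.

1.55 J/s

R = Σλ_iE_i / (1 + Σλ_ih_i)
Numerator: 0.11×5.8 + 0.21×4.7 + 0.45×5.1 = 3.92
Denominator: 1 + 0.11×7.7 + 0.21×2 + 0.45×0.58 = 2.528
R = 3.92/2.528 = 1.551 J/s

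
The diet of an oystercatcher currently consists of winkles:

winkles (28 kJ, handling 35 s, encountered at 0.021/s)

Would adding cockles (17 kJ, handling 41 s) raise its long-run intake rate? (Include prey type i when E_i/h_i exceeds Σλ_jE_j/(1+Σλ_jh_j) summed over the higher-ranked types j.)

Yes

On winkles alone, R = ΣλE/(1+Σλh) = 0.588/1.735 = 0.3389 kJ/s.
Profitability of cockles: 17/41 = 0.4146 kJ/s.
0.4146 > 0.3389, so adding cockles raises the average — include it.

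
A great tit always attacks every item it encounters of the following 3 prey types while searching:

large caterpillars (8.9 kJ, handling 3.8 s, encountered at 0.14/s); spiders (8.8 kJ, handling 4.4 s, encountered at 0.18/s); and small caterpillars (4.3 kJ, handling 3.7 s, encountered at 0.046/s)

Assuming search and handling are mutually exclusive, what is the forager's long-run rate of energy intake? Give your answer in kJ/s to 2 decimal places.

1.21 kJ/s

R = Σλ_iE_i / (1 + Σλ_ih_i)
Numerator: 0.14×8.9 + 0.18×8.8 + 0.046×4.3 = 3.028
Denominator: 1 + 0.14×3.8 + 0.18×4.4 + 0.046×3.7 = 2.494
R = 3.028/2.494 = 1.214 kJ/s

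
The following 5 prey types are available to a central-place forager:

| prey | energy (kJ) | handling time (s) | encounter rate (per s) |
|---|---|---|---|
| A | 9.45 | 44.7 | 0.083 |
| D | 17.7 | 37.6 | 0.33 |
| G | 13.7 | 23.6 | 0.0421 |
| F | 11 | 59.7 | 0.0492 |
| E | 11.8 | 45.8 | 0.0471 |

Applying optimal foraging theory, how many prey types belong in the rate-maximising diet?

E/h in descending order: G 0.581, D 0.471, E 0.258, A 0.211, F 0.184 kJ/s. The optimal diet is the largest prefix of this list for which every included type satisfies E_i/h_i > R on the types above it.
Rate on top 1: 0.2893. D: 0.471 > 0.2893 → include.
Rate on top 2: 0.4456. E: 0.258 < 0.4456 → exclude; stop.
Optimal diet: G, D — 2 of 5 types.

2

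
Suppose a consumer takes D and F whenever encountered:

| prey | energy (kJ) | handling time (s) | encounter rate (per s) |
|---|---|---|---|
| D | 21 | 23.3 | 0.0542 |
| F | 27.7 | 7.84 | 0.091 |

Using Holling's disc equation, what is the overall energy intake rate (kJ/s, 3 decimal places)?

R = Σλ_iE_i / (1 + Σλ_ih_i)
Numerator: 0.0542×21 + 0.091×27.7 = 3.659
Denominator: 1 + 0.0542×23.3 + 0.091×7.84 = 2.976
R = 3.659/2.976 = 1.229 kJ/s

1.229 kJ/s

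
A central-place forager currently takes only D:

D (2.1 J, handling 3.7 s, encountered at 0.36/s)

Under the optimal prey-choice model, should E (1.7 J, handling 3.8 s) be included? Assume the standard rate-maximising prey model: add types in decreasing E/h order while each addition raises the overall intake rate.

On D alone, R = ΣλE/(1+Σλh) = 0.756/2.332 = 0.3242 J/s.
Profitability of E: 1.7/3.8 = 0.4474 J/s.
Since 0.4474 > R, including E increases the long-run rate.

Yes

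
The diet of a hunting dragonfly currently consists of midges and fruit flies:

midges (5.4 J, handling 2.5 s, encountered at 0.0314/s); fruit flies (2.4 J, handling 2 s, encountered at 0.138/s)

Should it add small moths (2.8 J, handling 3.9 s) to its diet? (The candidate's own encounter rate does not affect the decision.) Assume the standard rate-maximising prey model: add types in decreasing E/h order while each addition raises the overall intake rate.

Current rate: (0.0314×5.4 + 0.138×2.4)/(1 + 0.0314×2.5 + 0.138×2) = 0.3697 J/s.
small moths: E/h = 2.8/3.9 = 0.7179 J/s.
Since 0.7179 > R, including small moths increases the long-run rate.

Yes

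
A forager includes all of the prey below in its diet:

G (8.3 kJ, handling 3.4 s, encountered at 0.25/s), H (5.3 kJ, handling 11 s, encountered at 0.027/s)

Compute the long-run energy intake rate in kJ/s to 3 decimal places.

1.033 kJ/s

Energy encountered per unit search time: 0.25×8.3 + 0.027×5.3 = 2.218 kJ/s.
Handling time per unit search time: 0.25×3.4 + 0.027×11 = 1.147.
Rate = 2.218/(1 + 1.147) = 1.033 kJ/s.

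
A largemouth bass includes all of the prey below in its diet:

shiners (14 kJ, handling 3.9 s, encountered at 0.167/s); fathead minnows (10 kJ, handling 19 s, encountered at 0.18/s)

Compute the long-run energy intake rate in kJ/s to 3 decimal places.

R = Σλ_iE_i / (1 + Σλ_ih_i)
Numerator: 0.167×14 + 0.18×10 = 4.138
Denominator: 1 + 0.167×3.9 + 0.18×19 = 5.071
R = 4.138/5.071 = 0.816 kJ/s

0.816 kJ/s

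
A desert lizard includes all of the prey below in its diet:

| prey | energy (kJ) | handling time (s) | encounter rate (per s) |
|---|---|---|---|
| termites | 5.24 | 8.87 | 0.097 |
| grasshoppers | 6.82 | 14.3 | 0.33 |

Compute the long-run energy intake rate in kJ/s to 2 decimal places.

Energy encountered per unit search time: 0.097×5.24 + 0.33×6.82 = 2.759 kJ/s.
Handling time per unit search time: 0.097×8.87 + 0.33×14.3 = 5.579.
Rate = 2.759/(1 + 5.579) = 0.4193 kJ/s.

0.42 kJ/s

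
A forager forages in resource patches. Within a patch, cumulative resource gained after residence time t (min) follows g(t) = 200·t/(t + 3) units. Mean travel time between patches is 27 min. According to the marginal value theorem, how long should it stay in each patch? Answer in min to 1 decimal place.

Maximise g(t)/(T+t): set derivative to zero → g'(t)(T+t) = g(t).
g'(t) = 200·3/(t + 3)². Setting 200·3/(t+3)² = 200t/[(t+3)(27+t)] gives 3(27+t) = t(t+3), so t² = 3×27 = 81.
t* = √81 = 9 min.

9.0 min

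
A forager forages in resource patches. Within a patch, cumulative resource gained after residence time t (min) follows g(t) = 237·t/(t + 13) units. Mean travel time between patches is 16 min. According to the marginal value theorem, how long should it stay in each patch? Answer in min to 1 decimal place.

14.4 min

By the marginal value theorem, leave when the instantaneous gain rate g'(t) equals the habitat-wide average g(t)/(T + t).
g'(t) = 237·13/(t + 13)². Setting 237·13/(t+13)² = 237t/[(t+13)(16+t)] gives 13(16+t) = t(t+13), so t² = 13×16 = 208.
t* = √208 = 14.42 min.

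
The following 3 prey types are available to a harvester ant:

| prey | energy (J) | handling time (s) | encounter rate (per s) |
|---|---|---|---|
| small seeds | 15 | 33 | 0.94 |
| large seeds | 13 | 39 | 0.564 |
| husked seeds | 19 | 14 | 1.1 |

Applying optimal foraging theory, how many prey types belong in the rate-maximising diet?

E/h in descending order: husked seeds 1.36, small seeds 0.455, large seeds 0.333 J/s. The optimal diet is the largest prefix of this list for which every included type satisfies E_i/h_i > R on the types above it.
Rate on top 1: 1.274. small seeds: 0.455 < 1.274 → exclude; stop.
Optimal diet: husked seeds — 1 of 3 types.

1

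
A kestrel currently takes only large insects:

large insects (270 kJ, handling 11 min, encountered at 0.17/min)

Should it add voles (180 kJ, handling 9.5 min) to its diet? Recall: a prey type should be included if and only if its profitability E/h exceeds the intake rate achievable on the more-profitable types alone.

Yes

On large insects alone, R = ΣλE/(1+Σλh) = 45.9/2.87 = 15.99 kJ/min.
voles: E/h = 180/9.5 = 18.95 kJ/min.
Since 18.95 > R, including voles increases the long-run rate.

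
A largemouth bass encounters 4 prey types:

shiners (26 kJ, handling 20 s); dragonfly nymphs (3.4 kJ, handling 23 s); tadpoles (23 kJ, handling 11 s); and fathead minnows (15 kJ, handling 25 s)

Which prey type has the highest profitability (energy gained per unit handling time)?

In descending order of E/h:
tadpoles: 23/11 = 2.09 kJ/s
shiners: 26/20 = 1.3 kJ/s
fathead minnows: 15/25 = 0.6 kJ/s
dragonfly nymphs: 3.4/23 = 0.148 kJ/s

tadpoles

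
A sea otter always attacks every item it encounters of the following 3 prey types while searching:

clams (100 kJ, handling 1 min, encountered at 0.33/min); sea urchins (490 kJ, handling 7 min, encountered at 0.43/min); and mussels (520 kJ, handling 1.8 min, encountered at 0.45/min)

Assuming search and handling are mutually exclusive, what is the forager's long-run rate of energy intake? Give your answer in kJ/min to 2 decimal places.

R = Σλ_iE_i / (1 + Σλ_ih_i)
Numerator: 0.33×100 + 0.43×490 + 0.45×520 = 477.7
Denominator: 1 + 0.33×1 + 0.43×7 + 0.45×1.8 = 5.15
R = 477.7/5.15 = 92.76 kJ/min

92.76 kJ/min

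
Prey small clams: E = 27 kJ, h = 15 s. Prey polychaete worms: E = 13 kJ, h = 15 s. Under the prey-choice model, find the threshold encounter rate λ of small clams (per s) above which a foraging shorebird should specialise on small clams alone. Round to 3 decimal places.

0.062 per s

The zero-one rule: include polychaete worms iff E₂/h₂ > λE₁/(1+λh₁). Equality gives the switch point.
λE₁h₂ = E₂ + λE₂h₁ ⇒ λ = E₂/(E₁h₂ − E₂h₁) = 13/(405 − 195) = 0.0619 per s.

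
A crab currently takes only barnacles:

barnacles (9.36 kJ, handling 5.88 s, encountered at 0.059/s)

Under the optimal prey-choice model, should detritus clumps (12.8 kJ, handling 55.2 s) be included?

Current rate: (0.059×9.36)/(1 + 0.059×5.88) = 0.41 kJ/s.
Profitability of detritus clumps: 12.8/55.2 = 0.2319 kJ/s.
0.2319 < 0.41, so adding detritus clumps would lower the average — exclude it.

No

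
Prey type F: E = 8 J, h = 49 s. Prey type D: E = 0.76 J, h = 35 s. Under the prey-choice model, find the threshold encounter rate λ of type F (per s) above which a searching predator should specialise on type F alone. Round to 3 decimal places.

Drop type D once their profitability E₂/h₂ falls below the rate achievable on type F alone: E₂/h₂ = λE₁/(1 + λh₁).
Solve for λ: λE₁h₂ = E₂(1 + λh₁) → λ(E₁h₂ − E₂h₁) = E₂ → λ = E₂/(E₁h₂ − E₂h₁).
λ = 0.76/(8×35 − 0.76×49) = 0.76/242.8 = 0.003131 per s.

0.003 per s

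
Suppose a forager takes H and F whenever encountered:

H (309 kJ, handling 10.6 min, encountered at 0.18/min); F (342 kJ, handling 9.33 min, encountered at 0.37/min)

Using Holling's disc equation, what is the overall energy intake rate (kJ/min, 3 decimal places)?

28.641 kJ/min

Energy encountered per unit search time: 0.18×309 + 0.37×342 = 182.2 kJ/min.
Handling time per unit search time: 0.18×10.6 + 0.37×9.33 = 5.36.
Rate = 182.2/(1 + 5.36) = 28.64 kJ/min.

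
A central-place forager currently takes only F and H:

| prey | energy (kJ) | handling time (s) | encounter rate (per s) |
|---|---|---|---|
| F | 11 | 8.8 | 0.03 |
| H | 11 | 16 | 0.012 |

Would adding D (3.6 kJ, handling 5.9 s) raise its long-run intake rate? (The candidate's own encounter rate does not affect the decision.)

On F and H alone, R = ΣλE/(1+Σλh) = 0.462/1.456 = 0.3173 kJ/s.
D: E/h = 3.6/5.9 = 0.6102 kJ/s.
Since 0.6102 > R, including D increases the long-run rate.

Yes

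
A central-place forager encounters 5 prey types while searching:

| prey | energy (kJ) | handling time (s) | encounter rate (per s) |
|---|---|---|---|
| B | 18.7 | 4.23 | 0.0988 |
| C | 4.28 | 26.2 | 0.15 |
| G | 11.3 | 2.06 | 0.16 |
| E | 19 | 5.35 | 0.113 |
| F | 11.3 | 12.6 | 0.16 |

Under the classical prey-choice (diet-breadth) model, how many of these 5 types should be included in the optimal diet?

3

Profitabilities (E/h, kJ/s): G 5.49, B 4.42, E 3.55, F 0.897, C 0.163. Add prey in this order while the next type's profitability exceeds the intake rate on those already taken.
Rate on top 1: 1.36. B: 4.42 > 1.36 → include.
Rate on top 2: 2.092. E: 3.55 > 2.092 → include.
Rate on top 3: 2.467. F: 0.897 < 2.467 → exclude; stop.
Optimal diet: G, B, E — 3 of 5 types.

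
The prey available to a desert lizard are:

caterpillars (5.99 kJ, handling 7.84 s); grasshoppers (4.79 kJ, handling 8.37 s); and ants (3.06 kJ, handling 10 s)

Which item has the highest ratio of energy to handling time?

caterpillars

Profitability E/h (kJ/s): caterpillars = 5.99/7.84 = 0.764, grasshoppers = 4.79/8.37 = 0.572, ants = 3.06/10 = 0.306.
Ranked: caterpillars > grasshoppers > ants.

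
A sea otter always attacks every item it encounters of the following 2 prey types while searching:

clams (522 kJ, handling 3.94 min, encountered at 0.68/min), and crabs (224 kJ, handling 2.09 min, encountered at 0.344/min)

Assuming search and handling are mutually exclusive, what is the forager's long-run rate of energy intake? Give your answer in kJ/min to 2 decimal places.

98.23 kJ/min

Energy encountered per unit search time: 0.68×522 + 0.344×224 = 432 kJ/min.
Handling time per unit search time: 0.68×3.94 + 0.344×2.09 = 3.398.
Rate = 432/(1 + 3.398) = 98.23 kJ/min.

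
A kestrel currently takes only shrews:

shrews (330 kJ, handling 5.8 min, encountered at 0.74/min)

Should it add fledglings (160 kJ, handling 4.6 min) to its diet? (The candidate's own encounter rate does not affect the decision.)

No

Intake rate on the current diet: R = (0.74×330) / (1 + 0.74×5.8) = 244.2/5.292 = 46.15 kJ/min.
Profitability of fledglings: 160/4.6 = 34.78 kJ/min.
34.78 < 46.15, so adding fledglings would lower the average — exclude it.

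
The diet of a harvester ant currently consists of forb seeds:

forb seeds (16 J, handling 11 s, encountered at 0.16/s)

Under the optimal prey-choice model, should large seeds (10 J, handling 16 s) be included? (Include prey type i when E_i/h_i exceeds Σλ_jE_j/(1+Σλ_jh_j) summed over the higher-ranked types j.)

Intake rate on the current diet: R = (0.16×16) / (1 + 0.16×11) = 2.56/2.76 = 0.9275 J/s.
large seeds: E/h = 10/16 = 0.625 J/s.
Since 0.625 < R, time spent handling large seeds is better spent searching.

No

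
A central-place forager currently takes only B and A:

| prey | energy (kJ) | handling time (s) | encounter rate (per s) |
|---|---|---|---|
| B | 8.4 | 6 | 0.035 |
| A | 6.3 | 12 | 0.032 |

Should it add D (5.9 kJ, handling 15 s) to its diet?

Yes

On B and A alone, R = ΣλE/(1+Σλh) = 0.4956/1.594 = 0.3109 kJ/s.
D: E/h = 5.9/15 = 0.3933 kJ/s.
0.3933 > 0.3109, so adding D raises the average — include it.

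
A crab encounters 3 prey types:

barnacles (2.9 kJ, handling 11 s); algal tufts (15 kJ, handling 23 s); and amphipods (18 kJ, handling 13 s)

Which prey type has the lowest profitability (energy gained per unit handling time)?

Profitability E/h (kJ/s): barnacles = 2.9/11 = 0.264, algal tufts = 15/23 = 0.652, amphipods = 18/13 = 1.38.
Ranked: amphipods > algal tufts > barnacles.

barnacles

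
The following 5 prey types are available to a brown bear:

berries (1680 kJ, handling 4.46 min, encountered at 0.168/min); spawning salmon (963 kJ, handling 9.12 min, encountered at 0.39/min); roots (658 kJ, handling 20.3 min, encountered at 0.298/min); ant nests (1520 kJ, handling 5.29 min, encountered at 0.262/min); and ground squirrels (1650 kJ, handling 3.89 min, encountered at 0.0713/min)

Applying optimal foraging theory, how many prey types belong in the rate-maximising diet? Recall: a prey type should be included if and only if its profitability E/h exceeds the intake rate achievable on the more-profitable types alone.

3

Rank by E/h (kJ/min): ground squirrels 424, berries 377, ant nests 287, spawning salmon 106, roots 32.4. Include each in turn until the next type's E/h falls below the running intake rate.
Rate on top 1: 92.1. berries: 377 > 92.1 → include.
Rate on top 2: 197.3. ant nests: 287 > 197.3 → include.
Rate on top 3: 233.9. spawning salmon: 106 < 233.9 → exclude; stop.
Optimal diet: ground squirrels, berries, ant nests — 3 of 5 types.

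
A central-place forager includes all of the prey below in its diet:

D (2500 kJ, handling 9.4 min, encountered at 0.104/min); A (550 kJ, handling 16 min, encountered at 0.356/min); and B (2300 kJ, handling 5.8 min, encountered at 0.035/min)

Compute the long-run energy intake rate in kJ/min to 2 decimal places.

68.09 kJ/min

R = Σλ_iE_i / (1 + Σλ_ih_i)
Numerator: 0.104×2500 + 0.356×550 + 0.035×2300 = 536.3
Denominator: 1 + 0.104×9.4 + 0.356×16 + 0.035×5.8 = 7.877
R = 536.3/7.877 = 68.09 kJ/min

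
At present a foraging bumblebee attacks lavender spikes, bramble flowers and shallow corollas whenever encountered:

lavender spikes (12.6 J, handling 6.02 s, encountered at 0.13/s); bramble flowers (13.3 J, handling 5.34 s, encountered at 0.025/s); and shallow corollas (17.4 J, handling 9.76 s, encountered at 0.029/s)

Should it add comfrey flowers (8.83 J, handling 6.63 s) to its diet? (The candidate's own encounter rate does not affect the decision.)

Yes

Current rate: (0.13×12.6 + 0.025×13.3 + 0.029×17.4)/(1 + 0.13×6.02 + 0.025×5.34 + 0.029×9.76) = 1.125 J/s.
Profitability of comfrey flowers: 8.83/6.63 = 1.332 J/s.
Since 1.332 > R, including comfrey flowers increases the long-run rate.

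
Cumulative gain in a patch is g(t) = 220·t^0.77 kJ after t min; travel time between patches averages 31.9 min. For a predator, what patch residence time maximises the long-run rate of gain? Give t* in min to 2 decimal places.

106.80 min

Maximise g(t)/(T+t): set derivative to zero → g'(t)(T+t) = g(t).
g'(t) = 0.77·220·t^-0.23. Setting 0.77·220·t^-0.23 = 220·t^0.77/(31.9+t) gives 0.77(31.9+t) = t, so 0.23·t = 0.77×31.9.
t* = 0.77×31.9/0.23 = 106.8 min.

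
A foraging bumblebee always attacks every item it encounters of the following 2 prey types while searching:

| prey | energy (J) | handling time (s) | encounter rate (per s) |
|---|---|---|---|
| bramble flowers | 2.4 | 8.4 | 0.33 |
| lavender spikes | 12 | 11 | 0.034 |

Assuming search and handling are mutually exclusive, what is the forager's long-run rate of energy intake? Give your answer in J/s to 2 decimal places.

0.29 J/s

Energy encountered per unit search time: 0.33×2.4 + 0.034×12 = 1.2 J/s.
Handling time per unit search time: 0.33×8.4 + 0.034×11 = 3.146.
Rate = 1.2/(1 + 3.146) = 0.2894 J/s.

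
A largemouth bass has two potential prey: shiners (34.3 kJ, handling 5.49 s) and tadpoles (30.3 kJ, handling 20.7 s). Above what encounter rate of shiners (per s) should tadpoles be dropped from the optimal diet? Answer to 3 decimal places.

Drop tadpoles once their profitability E₂/h₂ falls below the rate achievable on shiners alone: E₂/h₂ = λE₁/(1 + λh₁).
Solve for λ: λE₁h₂ = E₂(1 + λh₁) → λ(E₁h₂ − E₂h₁) = E₂ → λ = E₂/(E₁h₂ − E₂h₁).
λ = 30.3/(34.3×20.7 − 30.3×5.49) = 30.3/543.7 = 0.05573 per s.

0.056 per s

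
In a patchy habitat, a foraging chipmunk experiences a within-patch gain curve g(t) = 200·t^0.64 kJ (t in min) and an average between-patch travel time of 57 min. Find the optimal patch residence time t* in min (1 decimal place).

Maximise g(t)/(T+t): set derivative to zero → g'(t)(T+t) = g(t).
g'(t) = 0.64·200·t^-0.36. Setting 0.64·200·t^-0.36 = 200·t^0.64/(57+t) gives 0.64(57+t) = t, so 0.36·t = 0.64×57.
t* = 0.64×57/0.36 = 101.3 min.

101.3 min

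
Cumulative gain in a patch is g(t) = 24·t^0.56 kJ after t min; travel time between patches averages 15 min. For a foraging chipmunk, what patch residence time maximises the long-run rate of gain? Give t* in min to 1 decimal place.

19.1 min

Maximise g(t)/(T+t): set derivative to zero → g'(t)(T+t) = g(t).
g'(t) = 0.56·24·t^-0.44. Setting 0.56·24·t^-0.44 = 24·t^0.56/(15+t) gives 0.56(15+t) = t, so 0.44·t = 0.56×15.
t* = 0.56×15/0.44 = 19.09 min.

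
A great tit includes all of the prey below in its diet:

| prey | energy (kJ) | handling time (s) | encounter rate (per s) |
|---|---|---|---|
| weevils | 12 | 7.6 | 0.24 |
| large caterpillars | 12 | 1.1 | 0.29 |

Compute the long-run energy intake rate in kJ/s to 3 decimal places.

R = Σλ_iE_i / (1 + Σλ_ih_i)
Numerator: 0.24×12 + 0.29×12 = 6.36
Denominator: 1 + 0.24×7.6 + 0.29×1.1 = 3.143
R = 6.36/3.143 = 2.024 kJ/s

2.024 kJ/s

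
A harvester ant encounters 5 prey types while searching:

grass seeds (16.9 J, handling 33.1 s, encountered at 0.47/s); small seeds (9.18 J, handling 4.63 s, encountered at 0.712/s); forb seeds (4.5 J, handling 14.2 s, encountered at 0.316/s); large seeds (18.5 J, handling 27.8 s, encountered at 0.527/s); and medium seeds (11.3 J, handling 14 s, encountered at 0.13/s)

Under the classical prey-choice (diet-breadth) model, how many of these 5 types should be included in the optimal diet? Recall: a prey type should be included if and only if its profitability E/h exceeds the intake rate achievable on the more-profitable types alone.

1

E/h in descending order: small seeds 1.98, medium seeds 0.807, large seeds 0.665, grass seeds 0.511, forb seeds 0.317 J/s. The optimal diet is the largest prefix of this list for which every included type satisfies E_i/h_i > R on the types above it.
Rate on top 1: 1.521. medium seeds: 0.807 < 1.521 → exclude; stop.
Optimal diet: small seeds — 1 of 5 types.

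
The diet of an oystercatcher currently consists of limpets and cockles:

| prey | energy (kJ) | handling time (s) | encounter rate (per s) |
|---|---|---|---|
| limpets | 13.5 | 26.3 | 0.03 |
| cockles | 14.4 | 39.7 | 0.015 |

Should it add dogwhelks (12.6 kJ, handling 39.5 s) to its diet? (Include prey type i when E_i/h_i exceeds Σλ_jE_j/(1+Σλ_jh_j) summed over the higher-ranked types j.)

Intake rate on the current diet: R = (0.03×13.5 + 0.015×14.4) / (1 + 0.03×26.3 + 0.015×39.7) = 0.621/2.385 = 0.2604 kJ/s.
dogwhelks: E/h = 12.6/39.5 = 0.319 kJ/s.
0.319 > 0.2604, so adding dogwhelks raises the average — include it.

Yes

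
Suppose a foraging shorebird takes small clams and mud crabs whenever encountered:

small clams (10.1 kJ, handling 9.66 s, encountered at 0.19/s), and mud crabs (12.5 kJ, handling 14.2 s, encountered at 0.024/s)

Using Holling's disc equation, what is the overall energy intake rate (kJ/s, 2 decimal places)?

R = (0.19×10.1 + 0.024×12.5) / (1 + 0.19×9.66 + 0.024×14.2) = 2.219/3.176 = 0.6986 kJ/s.

0.70 kJ/s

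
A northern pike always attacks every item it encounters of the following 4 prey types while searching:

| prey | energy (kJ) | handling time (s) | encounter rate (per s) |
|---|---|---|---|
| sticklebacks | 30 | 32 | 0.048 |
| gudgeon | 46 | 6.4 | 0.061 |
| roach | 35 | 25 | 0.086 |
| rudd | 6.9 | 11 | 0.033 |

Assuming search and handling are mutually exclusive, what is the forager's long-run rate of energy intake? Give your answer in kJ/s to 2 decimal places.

R = (0.048×30 + 0.061×46 + 0.086×35 + 0.033×6.9) / (1 + 0.048×32 + 0.061×6.4 + 0.086×25 + 0.033×11) = 7.484/5.439 = 1.376 kJ/s.

1.38 kJ/s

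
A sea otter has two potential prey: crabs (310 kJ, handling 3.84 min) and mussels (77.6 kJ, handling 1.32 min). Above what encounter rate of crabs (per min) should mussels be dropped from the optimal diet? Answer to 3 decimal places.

0.698 per min

At the threshold, the rate on crabs alone equals the profitability of mussels: λ·310/(1 + λ·3.84) = 77.6/1.32 = 58.79.
Rearranging, λ(310 − 58.79×3.84) = 58.79, so λ = 58.79/84.25 = 0.6977 per min.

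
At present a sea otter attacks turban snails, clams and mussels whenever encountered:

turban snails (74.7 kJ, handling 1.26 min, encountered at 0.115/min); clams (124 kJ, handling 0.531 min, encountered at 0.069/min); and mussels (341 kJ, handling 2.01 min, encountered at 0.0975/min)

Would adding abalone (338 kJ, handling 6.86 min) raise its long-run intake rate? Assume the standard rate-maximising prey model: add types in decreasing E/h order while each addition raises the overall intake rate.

Current rate: (0.115×74.7 + 0.069×124 + 0.0975×341)/(1 + 0.115×1.26 + 0.069×0.531 + 0.0975×2.01) = 36.58 kJ/min.
Profitability of abalone: 338/6.86 = 49.27 kJ/min.
49.27 > 36.58, so adding abalone raises the average — include it.

Yes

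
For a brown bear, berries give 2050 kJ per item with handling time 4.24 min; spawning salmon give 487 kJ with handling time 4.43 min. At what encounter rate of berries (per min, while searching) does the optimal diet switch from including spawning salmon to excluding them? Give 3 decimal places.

0.069 per min

The zero-one rule: include spawning salmon iff E₂/h₂ > λE₁/(1+λh₁). Equality gives the switch point.
λE₁h₂ = E₂ + λE₂h₁ ⇒ λ = E₂/(E₁h₂ − E₂h₁) = 487/(9082 − 2065) = 0.06941 per min.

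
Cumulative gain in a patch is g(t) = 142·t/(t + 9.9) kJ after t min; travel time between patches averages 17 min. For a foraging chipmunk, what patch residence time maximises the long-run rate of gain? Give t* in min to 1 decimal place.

By the marginal value theorem, leave when the instantaneous gain rate g'(t) equals the habitat-wide average g(t)/(T + t).
g'(t) = 142·9.9/(t + 9.9)². Setting 142·9.9/(t+9.9)² = 142t/[(t+9.9)(17+t)] gives 9.9(17+t) = t(t+9.9), so t² = 9.9×17 = 168.3.
t* = √168.3 = 12.97 min.

13.0 min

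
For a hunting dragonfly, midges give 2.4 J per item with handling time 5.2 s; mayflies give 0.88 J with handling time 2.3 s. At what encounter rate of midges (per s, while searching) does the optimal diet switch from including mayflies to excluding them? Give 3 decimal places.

The zero-one rule: include mayflies iff E₂/h₂ > λE₁/(1+λh₁). Equality gives the switch point.
λE₁h₂ = E₂ + λE₂h₁ ⇒ λ = E₂/(E₁h₂ − E₂h₁) = 0.88/(5.52 − 4.576) = 0.9322 per s.

0.932 per s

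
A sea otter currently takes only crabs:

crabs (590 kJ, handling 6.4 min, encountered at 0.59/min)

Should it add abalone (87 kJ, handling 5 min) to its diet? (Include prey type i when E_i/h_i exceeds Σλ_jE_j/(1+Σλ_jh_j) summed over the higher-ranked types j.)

No

Intake rate on the current diet: R = (0.59×590) / (1 + 0.59×6.4) = 348.1/4.776 = 72.89 kJ/min.
abalone: E/h = 87/5 = 17.4 kJ/min.
Since 17.4 < R, time spent handling abalone is better spent searching.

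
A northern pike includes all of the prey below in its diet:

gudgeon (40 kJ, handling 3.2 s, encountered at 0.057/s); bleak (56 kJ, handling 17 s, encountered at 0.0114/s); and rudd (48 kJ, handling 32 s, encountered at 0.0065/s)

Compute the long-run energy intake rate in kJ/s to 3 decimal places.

R = Σλ_iE_i / (1 + Σλ_ih_i)
Numerator: 0.057×40 + 0.0114×56 + 0.0065×48 = 3.23
Denominator: 1 + 0.057×3.2 + 0.0114×17 + 0.0065×32 = 1.584
R = 3.23/1.584 = 2.039 kJ/s

2.039 kJ/s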